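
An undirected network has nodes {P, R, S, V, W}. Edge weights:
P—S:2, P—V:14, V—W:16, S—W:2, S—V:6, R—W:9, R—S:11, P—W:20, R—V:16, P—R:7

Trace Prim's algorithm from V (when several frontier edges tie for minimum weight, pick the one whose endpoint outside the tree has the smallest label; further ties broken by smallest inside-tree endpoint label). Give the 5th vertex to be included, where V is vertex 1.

Grow the tree from V using Prim:
Step 1: frontier [S—V 6, P—V 14, R—V 16, V—W 16] → take S—V (6); add S.
Step 2: frontier [P—S 2, S—W 2, R—S 11, P—V 14, R—V 16, V—W 16] → take P—S (2); add P.
Step 3: frontier [P—R 7, P—W 20, S—W 2, R—S 11, R—V 16, V—W 16] → take S—W (2); add W.
Step 4: frontier [P—R 7, R—S 11, R—V 16, R—W 9] → take P—R (7); add R.
Vertex order: V, S, P, W, R. The 5th vertex is R.

R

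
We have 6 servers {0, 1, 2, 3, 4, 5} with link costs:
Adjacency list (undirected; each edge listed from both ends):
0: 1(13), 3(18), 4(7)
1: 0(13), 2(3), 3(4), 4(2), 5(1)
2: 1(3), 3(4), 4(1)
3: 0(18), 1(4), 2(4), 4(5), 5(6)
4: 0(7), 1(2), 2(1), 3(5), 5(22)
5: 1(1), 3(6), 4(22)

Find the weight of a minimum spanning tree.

Sort edges by weight, then run Kruskal:
1—5 (1): add — endpoints in different components.
2—4 (1): add — endpoints in different components.
1—4 (2): add — endpoints in different components.
1—2 (3): skip — 1 and 2 already connected.
1—3 (4): add — endpoints in different components.
2—3 (4): skip — 2 and 3 already connected.
3—4 (5): skip — 3 and 4 already connected.
3—5 (6): skip — 3 and 5 already connected.
0—4 (7): add — endpoints in different components.
MST edges: 1—5, 2—4, 1—4, 1—3, 0—4; total weight 1+1+2+4+7 = 15.

15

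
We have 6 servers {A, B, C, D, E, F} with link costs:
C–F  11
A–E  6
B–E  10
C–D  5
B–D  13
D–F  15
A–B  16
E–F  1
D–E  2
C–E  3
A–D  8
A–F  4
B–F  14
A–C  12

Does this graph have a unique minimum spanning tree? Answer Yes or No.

Sort edges by weight, then run Kruskal:
E–F (1): add — endpoints in different components.
D–E (2): add — endpoints in different components.
C–E (3): add — endpoints in different components.
A–F (4): add — endpoints in different components.
C–D (5): skip — C and D already connected.
A–E (6): skip — A and E already connected.
A–D (8): skip — A and D already connected.
B–E (10): add — endpoints in different components.
Every non-tree edge has weight strictly greater than the heaviest edge on the tree path between its endpoints, so the MST is unique.

Yes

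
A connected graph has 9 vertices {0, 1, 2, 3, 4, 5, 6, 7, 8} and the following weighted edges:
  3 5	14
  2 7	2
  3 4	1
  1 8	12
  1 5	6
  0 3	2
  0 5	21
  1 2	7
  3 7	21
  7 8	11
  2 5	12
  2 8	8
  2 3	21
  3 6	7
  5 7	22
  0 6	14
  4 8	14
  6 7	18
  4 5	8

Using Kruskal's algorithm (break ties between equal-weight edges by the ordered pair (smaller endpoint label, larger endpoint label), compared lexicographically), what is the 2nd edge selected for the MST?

Sort edges by weight, then run Kruskal:
3 4 (1): add — endpoints in different components.
0 3 (2): add — endpoints in different components.
2 7 (2): add — endpoints in different components.
1 5 (6): add — endpoints in different components.
1 2 (7): add — endpoints in different components.
3 6 (7): add — endpoints in different components.
2 8 (8): add — endpoints in different components.
4 5 (8): add — endpoints in different components.
The 2nd edge added is 0 3.

0-3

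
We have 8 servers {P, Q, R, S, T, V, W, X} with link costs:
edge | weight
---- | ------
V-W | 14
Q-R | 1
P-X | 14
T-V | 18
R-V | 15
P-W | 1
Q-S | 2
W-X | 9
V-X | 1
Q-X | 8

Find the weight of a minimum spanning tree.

40

Kruskal: consider edges lightest-first.
P-W (1): add — endpoints in different components.
Q-R (1): add — endpoints in different components.
V-X (1): add — endpoints in different components.
Q-S (2): add — endpoints in different components.
Q-X (8): add — endpoints in different components.
W-X (9): add — endpoints in different components.
P-X (14): skip — P and X already connected.
V-W (14): skip — W and V already connected.
R-V (15): skip — V and R already connected.
T-V (18): add — endpoints in different components.
MST edges: P-W, Q-R, V-X, Q-S, Q-X, W-X, T-V; total weight 1+1+1+2+8+9+18 = 40.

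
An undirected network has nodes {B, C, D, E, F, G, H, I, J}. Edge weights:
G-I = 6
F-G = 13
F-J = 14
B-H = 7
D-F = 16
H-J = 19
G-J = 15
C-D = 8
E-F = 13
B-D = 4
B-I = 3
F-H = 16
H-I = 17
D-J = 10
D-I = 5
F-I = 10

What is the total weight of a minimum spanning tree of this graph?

61

Prim's algorithm from B:
Step 1: cheapest edge leaving the tree is B-I (3); add I.
Step 2: cheapest edge leaving the tree is B-D (4); add D.
Step 3: cheapest edge leaving the tree is G-I (6); add G.
Step 4: cheapest edge leaving the tree is B-H (7); add H.
Step 5: cheapest edge leaving the tree is C-D (8); add C.
Step 6: cheapest edge leaving the tree is F-I (10); add F.
Step 7: cheapest edge leaving the tree is D-J (10); add J.
Step 8: cheapest edge leaving the tree is E-F (13); add E.
MST edges: B-I, B-D, G-I, B-H, C-D, F-I, D-J, E-F; total weight 3+4+6+7+8+10+10+13 = 61.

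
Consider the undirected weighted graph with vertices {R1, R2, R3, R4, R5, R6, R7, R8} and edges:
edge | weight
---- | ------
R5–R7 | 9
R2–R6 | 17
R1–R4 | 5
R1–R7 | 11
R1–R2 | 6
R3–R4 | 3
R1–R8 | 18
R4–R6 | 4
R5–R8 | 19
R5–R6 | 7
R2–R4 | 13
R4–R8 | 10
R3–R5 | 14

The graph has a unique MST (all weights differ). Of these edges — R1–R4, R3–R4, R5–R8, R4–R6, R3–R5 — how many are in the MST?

Sort edges by weight, then run Kruskal:
R3–R4 (3): add — endpoints in different components.
R4–R6 (4): add — endpoints in different components.
R1–R4 (5): add — endpoints in different components.
R1–R2 (6): add — endpoints in different components.
R5–R6 (7): add — endpoints in different components.
R5–R7 (9): add — endpoints in different components.
R4–R8 (10): add — endpoints in different components.
MST edge set: {R3–R4, R4–R6, R1–R4, R1–R2, R5–R6, R5–R7, R4–R8}.
Of the listed edges, {R1–R4, R3–R4, R4–R6} are in the MST → 3.

3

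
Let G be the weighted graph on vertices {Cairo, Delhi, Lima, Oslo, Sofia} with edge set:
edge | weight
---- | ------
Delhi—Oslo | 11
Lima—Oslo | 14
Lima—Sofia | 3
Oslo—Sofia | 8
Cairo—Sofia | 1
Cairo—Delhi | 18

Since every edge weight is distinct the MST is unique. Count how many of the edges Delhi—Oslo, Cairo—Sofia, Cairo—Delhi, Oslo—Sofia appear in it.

Kruskal's algorithm — process edges by increasing weight (ties by edge label):
Cairo—Sofia (1): add. Components now {Cairo,Sofia} {Lima} {Delhi} {Oslo}
Lima—Sofia (3): add. Components now {Cairo,Lima,Sofia} {Delhi} {Oslo}
Oslo—Sofia (8): add. Components now {Cairo,Lima,Oslo,Sofia} {Delhi}
Delhi—Oslo (11): add. Components now {Cairo,Delhi,Lima,Oslo,Sofia}
MST edge set: {Cairo—Sofia, Lima—Sofia, Oslo—Sofia, Delhi—Oslo}.
Of the listed edges, {Delhi—Oslo, Cairo—Sofia, Oslo—Sofia} are in the MST → 3.

3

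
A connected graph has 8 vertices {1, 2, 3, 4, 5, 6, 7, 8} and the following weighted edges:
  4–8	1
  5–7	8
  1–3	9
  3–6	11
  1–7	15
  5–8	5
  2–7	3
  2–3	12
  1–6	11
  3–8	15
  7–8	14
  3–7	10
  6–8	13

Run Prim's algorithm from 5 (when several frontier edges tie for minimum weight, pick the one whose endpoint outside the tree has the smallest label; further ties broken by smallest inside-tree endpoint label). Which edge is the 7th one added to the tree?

Prim's algorithm from 5:
Step 1: frontier [5–8 5, 5–7 8] → take 5–8 (5); add 8.
Step 2: frontier [5–7 8, 4–8 1, 6–8 13, 7–8 14, 3–8 15] → take 4–8 (1); add 4.
Step 3: frontier [5–7 8, 6–8 13, 7–8 14, 3–8 15] → take 5–7 (8); add 7.
Step 4: frontier [2–7 3, 3–7 10, 1–7 15, 6–8 13, 3–8 15] → take 2–7 (3); add 2.
Step 5: frontier [2–3 12, 3–7 10, 1–7 15, 6–8 13, 3–8 15] → take 3–7 (10); add 3.
Step 6: frontier [1–3 9, 3–6 11, 1–7 15, 6–8 13] → take 1–3 (9); add 1.
Step 7: frontier [1–6 11, 3–6 11, 6–8 13] → take 1–6 (11); add 6.
The 7th edge added is 1–6.

1-6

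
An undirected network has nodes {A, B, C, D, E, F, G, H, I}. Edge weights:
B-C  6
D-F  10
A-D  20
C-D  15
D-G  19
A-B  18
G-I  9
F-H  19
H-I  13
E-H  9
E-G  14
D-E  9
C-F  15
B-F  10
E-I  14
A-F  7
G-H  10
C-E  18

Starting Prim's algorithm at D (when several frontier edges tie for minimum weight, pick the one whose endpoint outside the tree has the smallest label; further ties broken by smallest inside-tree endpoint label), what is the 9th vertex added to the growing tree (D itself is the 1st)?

I

Grow the tree from D using Prim:
Step 1: cheapest edge leaving the tree is D-E (9); add E.
Step 2: cheapest edge leaving the tree is E-H (9); add H.
Step 3: cheapest edge leaving the tree is D-F (10); add F.
Step 4: cheapest edge leaving the tree is A-F (7); add A.
Step 5: cheapest edge leaving the tree is B-F (10); add B.
Step 6: cheapest edge leaving the tree is B-C (6); add C.
Step 7: cheapest edge leaving the tree is G-H (10); add G.
Step 8: cheapest edge leaving the tree is G-I (9); add I.
Vertex order: D, E, H, F, A, B, C, G, I. The 9th vertex is I.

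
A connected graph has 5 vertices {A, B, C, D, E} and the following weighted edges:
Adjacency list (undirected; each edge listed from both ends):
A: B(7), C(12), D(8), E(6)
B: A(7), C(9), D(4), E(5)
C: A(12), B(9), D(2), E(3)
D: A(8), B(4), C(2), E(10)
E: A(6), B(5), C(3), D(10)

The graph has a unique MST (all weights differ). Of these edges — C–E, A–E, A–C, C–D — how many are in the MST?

3

Kruskal's algorithm — process edges by increasing weight (ties by edge label):
C–D (2): add. Components now {A} {B} {C,D} {E}
C–E (3): add. Components now {A} {B} {C,D,E}
B–D (4): add. Components now {A} {B,C,D,E}
B–E (5): skip — B and E already connected.
A–E (6): add. Components now {A,B,C,D,E}
MST edge set: {C–D, C–E, B–D, A–E}.
Of the listed edges, {C–E, A–E, C–D} are in the MST → 3.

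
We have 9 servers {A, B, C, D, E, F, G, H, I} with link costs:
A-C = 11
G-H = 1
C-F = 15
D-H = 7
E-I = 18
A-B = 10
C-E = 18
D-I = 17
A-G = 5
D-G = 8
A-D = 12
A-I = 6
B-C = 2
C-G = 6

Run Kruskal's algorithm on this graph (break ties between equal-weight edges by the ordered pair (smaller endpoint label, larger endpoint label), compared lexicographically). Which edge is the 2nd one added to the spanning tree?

B-C

Sort edges by weight, then run Kruskal:
G-H (1): add — endpoints in different components.
B-C (2): add — endpoints in different components.
A-G (5): add — endpoints in different components.
A-I (6): add — endpoints in different components.
C-G (6): add — endpoints in different components.
D-H (7): add — endpoints in different components.
D-G (8): skip — D and G already connected.
A-B (10): skip — A and B already connected.
A-C (11): skip — A and C already connected.
A-D (12): skip — A and D already connected.
C-F (15): add — endpoints in different components.
D-I (17): skip — D and I already connected.
C-E (18): add — endpoints in different components.
The 2nd edge added is B-C.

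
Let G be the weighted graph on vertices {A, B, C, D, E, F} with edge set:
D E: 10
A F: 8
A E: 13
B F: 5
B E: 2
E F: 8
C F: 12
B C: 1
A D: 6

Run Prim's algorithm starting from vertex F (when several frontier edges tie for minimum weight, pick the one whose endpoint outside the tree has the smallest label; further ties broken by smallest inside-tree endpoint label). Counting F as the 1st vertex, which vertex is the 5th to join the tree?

A

Prim, starting at F.
Step 1: frontier [B F 5, A F 8, E F 8, C F 12] → take B F (5); add B.
Step 2: frontier [B C 1, B E 2, A F 8, E F 8, C F 12] → take B C (1); add C.
Step 3: frontier [B E 2, A F 8, E F 8] → take B E (2); add E.
Step 4: frontier [D E 10, A E 13, A F 8] → take A F (8); add A.
Step 5: frontier [A D 6, D E 10] → take A D (6); add D.
Vertex order: F, B, C, E, A, D. The 5th vertex is A.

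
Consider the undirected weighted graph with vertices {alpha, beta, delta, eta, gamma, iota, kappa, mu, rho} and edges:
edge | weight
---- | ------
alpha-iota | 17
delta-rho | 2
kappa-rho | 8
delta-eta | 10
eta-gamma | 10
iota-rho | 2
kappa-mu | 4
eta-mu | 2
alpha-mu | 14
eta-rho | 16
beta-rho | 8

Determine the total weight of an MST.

Kruskal: consider edges lightest-first.
delta-rho (2): add — endpoints in different components.
eta-mu (2): add — endpoints in different components.
iota-rho (2): add — endpoints in different components.
kappa-mu (4): add — endpoints in different components.
beta-rho (8): add — endpoints in different components.
kappa-rho (8): add — endpoints in different components.
delta-eta (10): skip — eta and delta already connected.
eta-gamma (10): add — endpoints in different components.
alpha-mu (14): add — endpoints in different components.
MST edges: delta-rho, eta-mu, iota-rho, kappa-mu, beta-rho, kappa-rho, eta-gamma, alpha-mu; total weight 2+2+2+4+8+8+10+14 = 50.

50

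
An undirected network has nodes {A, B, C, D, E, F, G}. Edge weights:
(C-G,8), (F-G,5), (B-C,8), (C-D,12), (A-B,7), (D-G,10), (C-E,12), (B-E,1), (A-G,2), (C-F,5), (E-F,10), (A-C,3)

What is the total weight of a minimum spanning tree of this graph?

28

Kruskal: consider edges lightest-first.
B-E (1): add — endpoints in different components.
A-G (2): add — endpoints in different components.
A-C (3): add — endpoints in different components.
C-F (5): add — endpoints in different components.
F-G (5): skip — F and G already connected.
A-B (7): add — endpoints in different components.
B-C (8): skip — B and C already connected.
C-G (8): skip — C and G already connected.
D-G (10): add — endpoints in different components.
MST edges: B-E, A-G, A-C, C-F, A-B, D-G; total weight 1+2+3+5+7+10 = 28.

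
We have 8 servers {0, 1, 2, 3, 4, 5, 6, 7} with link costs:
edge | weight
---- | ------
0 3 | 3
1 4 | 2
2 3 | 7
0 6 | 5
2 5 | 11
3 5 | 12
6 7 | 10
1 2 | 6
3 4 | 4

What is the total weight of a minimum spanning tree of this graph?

41

Prim, starting at 0.
Step 1: cheapest edge leaving the tree is 0 3 (3); add 3.
Step 2: cheapest edge leaving the tree is 3 4 (4); add 4.
Step 3: cheapest edge leaving the tree is 1 4 (2); add 1.
Step 4: cheapest edge leaving the tree is 0 6 (5); add 6.
Step 5: cheapest edge leaving the tree is 1 2 (6); add 2.
Step 6: cheapest edge leaving the tree is 6 7 (10); add 7.
Step 7: cheapest edge leaving the tree is 2 5 (11); add 5.
MST edges: 0 3, 3 4, 1 4, 0 6, 1 2, 6 7, 2 5; total weight 3+4+2+5+6+10+11 = 41.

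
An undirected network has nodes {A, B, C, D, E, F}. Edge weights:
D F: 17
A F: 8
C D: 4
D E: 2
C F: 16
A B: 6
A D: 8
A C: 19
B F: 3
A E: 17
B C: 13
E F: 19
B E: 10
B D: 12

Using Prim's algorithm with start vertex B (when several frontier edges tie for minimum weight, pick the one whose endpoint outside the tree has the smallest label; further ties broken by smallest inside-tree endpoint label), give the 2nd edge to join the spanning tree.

Grow the tree from B using Prim:
Step 1: cheapest edge leaving the tree is B F (3); add F.
Step 2: cheapest edge leaving the tree is A B (6); add A.
Step 3: cheapest edge leaving the tree is A D (8); add D.
Step 4: cheapest edge leaving the tree is D E (2); add E.
Step 5: cheapest edge leaving the tree is C D (4); add C.
The 2nd edge added is A B.

A-B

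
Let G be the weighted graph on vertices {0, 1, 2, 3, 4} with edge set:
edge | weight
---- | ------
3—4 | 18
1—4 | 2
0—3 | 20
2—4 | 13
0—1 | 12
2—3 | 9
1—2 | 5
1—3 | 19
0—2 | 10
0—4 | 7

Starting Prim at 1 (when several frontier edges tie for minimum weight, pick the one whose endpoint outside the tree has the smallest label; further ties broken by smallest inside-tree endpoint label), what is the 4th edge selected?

2-3

Prim's algorithm from 1:
Step 1: cheapest edge leaving the tree is 1—4 (2); add 4.
Step 2: cheapest edge leaving the tree is 1—2 (5); add 2.
Step 3: cheapest edge leaving the tree is 0—4 (7); add 0.
Step 4: cheapest edge leaving the tree is 2—3 (9); add 3.
The 4th edge added is 2—3.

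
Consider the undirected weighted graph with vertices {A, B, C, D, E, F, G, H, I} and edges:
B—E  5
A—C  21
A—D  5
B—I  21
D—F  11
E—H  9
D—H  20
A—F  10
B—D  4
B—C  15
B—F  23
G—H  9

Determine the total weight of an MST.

78

Kruskal: consider edges lightest-first.
B—D (4): add — endpoints in different components.
A—D (5): add — endpoints in different components.
B—E (5): add — endpoints in different components.
E—H (9): add — endpoints in different components.
G—H (9): add — endpoints in different components.
A—F (10): add — endpoints in different components.
D—F (11): skip — D and F already connected.
B—C (15): add — endpoints in different components.
D—H (20): skip — D and H already connected.
A—C (21): skip — A and C already connected.
B—I (21): add — endpoints in different components.
MST edges: B—D, A—D, B—E, E—H, G—H, A—F, B—C, B—I; total weight 4+5+5+9+9+10+15+21 = 78.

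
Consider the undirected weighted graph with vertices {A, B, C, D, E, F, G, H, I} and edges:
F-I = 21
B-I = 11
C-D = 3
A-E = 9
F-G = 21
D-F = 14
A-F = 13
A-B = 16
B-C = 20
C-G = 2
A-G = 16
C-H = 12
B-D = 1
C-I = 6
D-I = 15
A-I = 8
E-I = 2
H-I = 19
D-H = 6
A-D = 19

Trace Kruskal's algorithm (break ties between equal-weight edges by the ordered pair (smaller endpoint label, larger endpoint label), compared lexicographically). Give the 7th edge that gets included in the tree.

Sort edges by weight, then run Kruskal:
B-D (1): add — endpoints in different components.
C-G (2): add — endpoints in different components.
E-I (2): add — endpoints in different components.
C-D (3): add — endpoints in different components.
C-I (6): add — endpoints in different components.
D-H (6): add — endpoints in different components.
A-I (8): add — endpoints in different components.
A-E (9): skip — A and E already connected.
B-I (11): skip — B and I already connected.
C-H (12): skip — C and H already connected.
A-F (13): add — endpoints in different components.
The 7th edge added is A-I.

A-I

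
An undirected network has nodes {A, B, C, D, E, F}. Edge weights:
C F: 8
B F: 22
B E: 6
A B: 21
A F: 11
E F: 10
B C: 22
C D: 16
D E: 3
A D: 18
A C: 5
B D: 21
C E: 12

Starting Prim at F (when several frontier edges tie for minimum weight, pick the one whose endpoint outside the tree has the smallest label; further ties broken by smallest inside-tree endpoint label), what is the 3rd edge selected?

Grow the tree from F using Prim:
Step 1: frontier [C F 8, E F 10, A F 11, B F 22] → take C F (8); add C.
Step 2: frontier [A C 5, C E 12, C D 16, B C 22, E F 10, A F 11, B F 22] → take A C (5); add A.
Step 3: frontier [A D 18, A B 21, C E 12, C D 16, B C 22, E F 10, B F 22] → take E F (10); add E.
Step 4: frontier [A D 18, A B 21, C D 16, B C 22, D E 3, B E 6, B F 22] → take D E (3); add D.
Step 5: frontier [A B 21, B C 22, B D 21, B E 6, B F 22] → take B E (6); add B.
The 3rd edge added is E F.

E-F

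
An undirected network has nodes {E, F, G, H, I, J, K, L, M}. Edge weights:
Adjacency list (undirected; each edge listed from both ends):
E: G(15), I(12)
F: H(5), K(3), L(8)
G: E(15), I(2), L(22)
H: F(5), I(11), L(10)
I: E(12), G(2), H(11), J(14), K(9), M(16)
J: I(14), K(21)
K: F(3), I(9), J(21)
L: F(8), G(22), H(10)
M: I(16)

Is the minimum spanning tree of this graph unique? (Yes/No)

Yes

Sort edges by weight, then run Kruskal:
G-I (2): add — endpoints in different components.
F-K (3): add — endpoints in different components.
F-H (5): add — endpoints in different components.
F-L (8): add — endpoints in different components.
I-K (9): add — endpoints in different components.
H-L (10): skip — H and L already connected.
H-I (11): skip — H and I already connected.
E-I (12): add — endpoints in different components.
I-J (14): add — endpoints in different components.
E-G (15): skip — E and G already connected.
I-M (16): add — endpoints in different components.
Every non-tree edge has weight strictly greater than the heaviest edge on the tree path between its endpoints, so the MST is unique.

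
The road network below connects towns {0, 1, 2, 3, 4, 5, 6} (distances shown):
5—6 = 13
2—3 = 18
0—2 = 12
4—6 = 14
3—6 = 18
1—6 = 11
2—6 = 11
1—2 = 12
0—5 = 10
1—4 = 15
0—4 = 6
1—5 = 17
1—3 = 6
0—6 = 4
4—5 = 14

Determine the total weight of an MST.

Grow the tree from 0 using Prim:
Step 1: cheapest edge leaving the tree is 0—6 (4); add 6.
Step 2: cheapest edge leaving the tree is 0—4 (6); add 4.
Step 3: cheapest edge leaving the tree is 0—5 (10); add 5.
Step 4: cheapest edge leaving the tree is 1—6 (11); add 1.
Step 5: cheapest edge leaving the tree is 1—3 (6); add 3.
Step 6: cheapest edge leaving the tree is 2—6 (11); add 2.
MST edges: 0—6, 0—4, 0—5, 1—6, 1—3, 2—6; total weight 4+6+10+11+6+11 = 48.

48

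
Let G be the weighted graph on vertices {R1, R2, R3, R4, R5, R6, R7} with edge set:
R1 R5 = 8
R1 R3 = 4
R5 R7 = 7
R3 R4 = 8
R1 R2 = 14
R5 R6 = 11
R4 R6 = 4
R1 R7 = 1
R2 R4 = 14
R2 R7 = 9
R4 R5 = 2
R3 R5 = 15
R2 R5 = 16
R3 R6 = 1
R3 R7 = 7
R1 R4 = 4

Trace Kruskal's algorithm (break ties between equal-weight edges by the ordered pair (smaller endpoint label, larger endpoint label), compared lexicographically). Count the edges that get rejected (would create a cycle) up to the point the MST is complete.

5

Sort edges by weight, then run Kruskal:
R1 R7 (1): add. Components now {R6} {R1,R7} {R3} {R4} {R5} {R2}
R3 R6 (1): add. Components now {R3,R6} {R1,R7} {R4} {R5} {R2}
R4 R5 (2): add. Components now {R3,R6} {R1,R7} {R4,R5} {R2}
R1 R3 (4): add. Components now {R1,R3,R6,R7} {R4,R5} {R2}
R1 R4 (4): add. Components now {R1,R3,R4,R5,R6,R7} {R2}
R4 R6 (4): skip — R6 and R4 already connected.
R3 R7 (7): skip — R3 and R7 already connected.
R5 R7 (7): skip — R5 and R7 already connected.
R1 R5 (8): skip — R1 and R5 already connected.
R3 R4 (8): skip — R3 and R4 already connected.
R2 R7 (9): add. Components now {R1,R2,R3,R4,R5,R6,R7}
Edges rejected before the tree was complete: 5.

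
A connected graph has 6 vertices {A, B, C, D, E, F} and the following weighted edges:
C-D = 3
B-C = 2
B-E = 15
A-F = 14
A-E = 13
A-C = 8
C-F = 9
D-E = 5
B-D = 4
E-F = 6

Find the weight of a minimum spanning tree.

24

Grow the tree from E using Prim:
Step 1: frontier [D-E 5, E-F 6, A-E 13, B-E 15] → take D-E (5); add D.
Step 2: frontier [C-D 3, B-D 4, E-F 6, A-E 13, B-E 15] → take C-D (3); add C.
Step 3: frontier [B-C 2, A-C 8, C-F 9, B-D 4, E-F 6, A-E 13, B-E 15] → take B-C (2); add B.
Step 4: frontier [A-C 8, C-F 9, E-F 6, A-E 13] → take E-F (6); add F.
Step 5: frontier [A-C 8, A-E 13, A-F 14] → take A-C (8); add A.
MST edges: D-E, C-D, B-C, E-F, A-C; total weight 5+3+2+6+8 = 24.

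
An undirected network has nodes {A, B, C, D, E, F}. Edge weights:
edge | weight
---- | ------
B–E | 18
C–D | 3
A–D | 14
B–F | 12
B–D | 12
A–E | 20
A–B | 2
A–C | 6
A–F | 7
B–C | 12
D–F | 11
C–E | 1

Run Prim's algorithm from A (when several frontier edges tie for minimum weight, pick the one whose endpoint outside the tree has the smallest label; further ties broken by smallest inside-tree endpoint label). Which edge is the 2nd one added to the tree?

A-C

Grow the tree from A using Prim:
Step 1: cheapest edge leaving the tree is A–B (2); add B.
Step 2: cheapest edge leaving the tree is A–C (6); add C.
Step 3: cheapest edge leaving the tree is C–E (1); add E.
Step 4: cheapest edge leaving the tree is C–D (3); add D.
Step 5: cheapest edge leaving the tree is A–F (7); add F.
The 2nd edge added is A–C.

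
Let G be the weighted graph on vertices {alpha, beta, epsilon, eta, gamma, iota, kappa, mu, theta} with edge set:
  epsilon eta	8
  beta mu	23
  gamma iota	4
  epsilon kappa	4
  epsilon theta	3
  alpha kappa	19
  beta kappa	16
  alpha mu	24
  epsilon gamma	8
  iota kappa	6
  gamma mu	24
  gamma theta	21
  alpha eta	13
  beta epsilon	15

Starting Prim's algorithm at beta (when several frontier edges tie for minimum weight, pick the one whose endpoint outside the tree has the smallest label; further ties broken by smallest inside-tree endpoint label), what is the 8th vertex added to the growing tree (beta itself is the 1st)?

Prim's algorithm from beta:
Step 1: frontier [beta epsilon 15, beta kappa 16, beta mu 23] → take beta epsilon (15); add epsilon.
Step 2: frontier [beta kappa 16, beta mu 23, epsilon theta 3, epsilon kappa 4, epsilon eta 8, epsilon gamma 8] → take epsilon theta (3); add theta.
Step 3: frontier [beta kappa 16, beta mu 23, epsilon kappa 4, epsilon eta 8, epsilon gamma 8, gamma theta 21] → take epsilon kappa (4); add kappa.
Step 4: frontier [beta mu 23, epsilon eta 8, epsilon gamma 8, iota kappa 6, alpha kappa 19, gamma theta 21] → take iota kappa (6); add iota.
Step 5: frontier [beta mu 23, epsilon eta 8, epsilon gamma 8, gamma iota 4, alpha kappa 19, gamma theta 21] → take gamma iota (4); add gamma.
Step 6: frontier [beta mu 23, epsilon eta 8, gamma mu 24, alpha kappa 19] → take epsilon eta (8); add eta.
Step 7: frontier [beta mu 23, alpha eta 13, gamma mu 24, alpha kappa 19] → take alpha eta (13); add alpha.
Step 8: frontier [alpha mu 24, beta mu 23, gamma mu 24] → take beta mu (23); add mu.
Vertex order: beta, epsilon, theta, kappa, iota, gamma, eta, alpha, mu. The 8th vertex is alpha.

alpha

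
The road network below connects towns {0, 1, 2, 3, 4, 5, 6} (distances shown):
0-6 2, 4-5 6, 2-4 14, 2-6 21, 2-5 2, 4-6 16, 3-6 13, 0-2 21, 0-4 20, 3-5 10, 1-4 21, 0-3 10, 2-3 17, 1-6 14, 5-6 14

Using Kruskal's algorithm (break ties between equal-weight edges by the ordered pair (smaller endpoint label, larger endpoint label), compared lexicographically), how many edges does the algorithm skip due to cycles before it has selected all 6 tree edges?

1

Kruskal's algorithm — process edges by increasing weight (ties by edge label):
0-6 (2): add. Components now {0,6} {1} {2} {3} {4} {5}
2-5 (2): add. Components now {0,6} {1} {2,5} {3} {4}
4-5 (6): add. Components now {0,6} {1} {2,4,5} {3}
0-3 (10): add. Components now {0,3,6} {1} {2,4,5}
3-5 (10): add. Components now {0,2,3,4,5,6} {1}
3-6 (13): skip — 3 and 6 already connected.
1-6 (14): add. Components now {0,1,2,3,4,5,6}
Edges rejected before the tree was complete: 1.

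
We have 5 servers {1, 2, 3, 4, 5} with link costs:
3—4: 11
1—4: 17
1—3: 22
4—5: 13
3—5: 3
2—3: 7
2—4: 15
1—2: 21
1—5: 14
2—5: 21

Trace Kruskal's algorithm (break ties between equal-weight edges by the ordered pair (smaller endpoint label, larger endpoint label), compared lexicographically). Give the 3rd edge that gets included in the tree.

Kruskal's algorithm — process edges by increasing weight (ties by edge label):
3—5 (3): add — endpoints in different components.
2—3 (7): add — endpoints in different components.
3—4 (11): add — endpoints in different components.
4—5 (13): skip — 4 and 5 already connected.
1—5 (14): add — endpoints in different components.
The 3rd edge added is 3—4.

3-4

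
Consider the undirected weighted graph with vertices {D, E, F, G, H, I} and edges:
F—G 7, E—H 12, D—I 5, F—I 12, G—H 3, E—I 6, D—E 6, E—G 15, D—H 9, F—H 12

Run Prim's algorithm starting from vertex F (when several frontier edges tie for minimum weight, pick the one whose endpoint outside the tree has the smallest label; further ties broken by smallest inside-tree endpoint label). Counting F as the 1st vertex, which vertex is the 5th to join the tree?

Grow the tree from F using Prim:
Step 1: frontier [F—G 7, F—H 12, F—I 12] → take F—G (7); add G.
Step 2: frontier [F—H 12, F—I 12, G—H 3, E—G 15] → take G—H (3); add H.
Step 3: frontier [F—I 12, E—G 15, D—H 9, E—H 12] → take D—H (9); add D.
Step 4: frontier [D—I 5, D—E 6, F—I 12, E—G 15, E—H 12] → take D—I (5); add I.
Step 5: frontier [D—E 6, E—G 15, E—H 12, E—I 6] → take D—E (6); add E.
Vertex order: F, G, H, D, I, E. The 5th vertex is I.

I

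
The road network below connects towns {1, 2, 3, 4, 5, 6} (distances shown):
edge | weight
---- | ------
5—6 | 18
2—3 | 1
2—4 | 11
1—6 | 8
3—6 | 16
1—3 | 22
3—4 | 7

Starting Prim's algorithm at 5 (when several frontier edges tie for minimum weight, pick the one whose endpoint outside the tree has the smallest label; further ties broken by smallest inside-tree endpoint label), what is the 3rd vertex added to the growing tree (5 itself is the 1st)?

1

Prim's algorithm from 5:
Step 1: cheapest edge leaving the tree is 5—6 (18); add 6.
Step 2: cheapest edge leaving the tree is 1—6 (8); add 1.
Step 3: cheapest edge leaving the tree is 3—6 (16); add 3.
Step 4: cheapest edge leaving the tree is 2—3 (1); add 2.
Step 5: cheapest edge leaving the tree is 3—4 (7); add 4.
Vertex order: 5, 6, 1, 3, 2, 4. The 3rd vertex is 1.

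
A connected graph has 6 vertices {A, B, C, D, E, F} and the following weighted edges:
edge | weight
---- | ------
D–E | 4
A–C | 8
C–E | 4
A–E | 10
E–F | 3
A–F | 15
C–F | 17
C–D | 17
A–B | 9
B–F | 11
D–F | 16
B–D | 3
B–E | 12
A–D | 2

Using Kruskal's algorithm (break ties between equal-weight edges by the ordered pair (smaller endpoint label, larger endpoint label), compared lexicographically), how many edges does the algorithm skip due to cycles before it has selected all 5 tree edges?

Sort edges by weight, then run Kruskal:
A–D (2): add — endpoints in different components.
B–D (3): add — endpoints in different components.
E–F (3): add — endpoints in different components.
C–E (4): add — endpoints in different components.
D–E (4): add — endpoints in different components.
Edges rejected before the tree was complete: 0.

0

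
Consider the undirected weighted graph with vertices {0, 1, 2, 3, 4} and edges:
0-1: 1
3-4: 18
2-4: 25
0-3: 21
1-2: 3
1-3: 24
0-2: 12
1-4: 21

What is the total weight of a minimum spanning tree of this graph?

43

Kruskal: consider edges lightest-first.
0-1 (1): add. Components now {0,1} {2} {3} {4}
1-2 (3): add. Components now {0,1,2} {3} {4}
0-2 (12): skip — 0 and 2 already connected.
3-4 (18): add. Components now {0,1,2} {3,4}
0-3 (21): add. Components now {0,1,2,3,4}
MST edges: 0-1, 1-2, 3-4, 0-3; total weight 1+3+18+21 = 43.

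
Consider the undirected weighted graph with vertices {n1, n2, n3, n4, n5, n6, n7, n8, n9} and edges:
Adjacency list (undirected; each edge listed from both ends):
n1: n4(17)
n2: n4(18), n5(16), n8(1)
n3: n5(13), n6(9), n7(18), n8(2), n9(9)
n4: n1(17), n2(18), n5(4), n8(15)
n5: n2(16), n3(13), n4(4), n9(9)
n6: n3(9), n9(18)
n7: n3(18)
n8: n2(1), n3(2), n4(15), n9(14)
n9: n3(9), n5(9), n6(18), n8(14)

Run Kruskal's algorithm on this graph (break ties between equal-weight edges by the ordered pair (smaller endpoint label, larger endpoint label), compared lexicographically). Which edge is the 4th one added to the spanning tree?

Sort edges by weight, then run Kruskal:
n2—n8 (1): add — endpoints in different components.
n3—n8 (2): add — endpoints in different components.
n4—n5 (4): add — endpoints in different components.
n3—n6 (9): add — endpoints in different components.
n3—n9 (9): add — endpoints in different components.
n5—n9 (9): add — endpoints in different components.
n3—n5 (13): skip — n3 and n5 already connected.
n8—n9 (14): skip — n9 and n8 already connected.
n4—n8 (15): skip — n4 and n8 already connected.
n2—n5 (16): skip — n5 and n2 already connected.
n1—n4 (17): add — endpoints in different components.
n2—n4 (18): skip — n4 and n2 already connected.
n3—n7 (18): add — endpoints in different components.
The 4th edge added is n3—n6.

n3-n6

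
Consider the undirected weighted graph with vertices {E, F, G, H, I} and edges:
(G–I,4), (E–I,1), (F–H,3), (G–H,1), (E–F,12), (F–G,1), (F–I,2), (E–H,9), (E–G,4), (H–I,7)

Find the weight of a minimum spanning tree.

5

Kruskal: consider edges lightest-first.
E–I (1): add. Components now {E,I} {F} {G} {H}
F–G (1): add. Components now {E,I} {F,G} {H}
G–H (1): add. Components now {E,I} {F,G,H}
F–I (2): add. Components now {E,F,G,H,I}
MST edges: E–I, F–G, G–H, F–I; total weight 1+1+1+2 = 5.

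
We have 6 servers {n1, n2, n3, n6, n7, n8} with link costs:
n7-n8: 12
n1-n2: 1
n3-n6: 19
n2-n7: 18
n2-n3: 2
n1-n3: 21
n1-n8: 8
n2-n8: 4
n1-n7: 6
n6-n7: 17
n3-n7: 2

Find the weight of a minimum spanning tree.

26

Grow the tree from n1 using Prim:
Step 1: cheapest edge leaving the tree is n1-n2 (1); add n2.
Step 2: cheapest edge leaving the tree is n2-n3 (2); add n3.
Step 3: cheapest edge leaving the tree is n3-n7 (2); add n7.
Step 4: cheapest edge leaving the tree is n2-n8 (4); add n8.
Step 5: cheapest edge leaving the tree is n6-n7 (17); add n6.
MST edges: n1-n2, n2-n3, n3-n7, n2-n8, n6-n7; total weight 1+2+2+4+17 = 26.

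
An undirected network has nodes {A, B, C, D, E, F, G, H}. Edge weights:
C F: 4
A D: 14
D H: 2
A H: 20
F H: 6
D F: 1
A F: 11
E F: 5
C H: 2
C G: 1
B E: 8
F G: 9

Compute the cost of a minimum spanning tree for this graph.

30

Grow the tree from G using Prim:
Step 1: frontier [C G 1, F G 9] → take C G (1); add C.
Step 2: frontier [C H 2, C F 4, F G 9] → take C H (2); add H.
Step 3: frontier [C F 4, F G 9, D H 2, F H 6, A H 20] → take D H (2); add D.
Step 4: frontier [C F 4, D F 1, A D 14, F G 9, F H 6, A H 20] → take D F (1); add F.
Step 5: frontier [A D 14, E F 5, A F 11, A H 20] → take E F (5); add E.
Step 6: frontier [A D 14, B E 8, A F 11, A H 20] → take B E (8); add B.
Step 7: frontier [A D 14, A F 11, A H 20] → take A F (11); add A.
MST edges: C G, C H, D H, D F, E F, B E, A F; total weight 1+2+2+1+5+8+11 = 30.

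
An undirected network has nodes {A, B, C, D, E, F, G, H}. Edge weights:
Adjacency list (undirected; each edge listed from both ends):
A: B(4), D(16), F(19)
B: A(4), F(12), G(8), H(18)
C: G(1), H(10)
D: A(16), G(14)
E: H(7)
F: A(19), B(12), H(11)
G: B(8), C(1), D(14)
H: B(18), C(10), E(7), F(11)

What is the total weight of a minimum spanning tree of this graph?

55

Prim, starting at C.
Step 1: cheapest edge leaving the tree is C-G (1); add G.
Step 2: cheapest edge leaving the tree is B-G (8); add B.
Step 3: cheapest edge leaving the tree is A-B (4); add A.
Step 4: cheapest edge leaving the tree is C-H (10); add H.
Step 5: cheapest edge leaving the tree is E-H (7); add E.
Step 6: cheapest edge leaving the tree is F-H (11); add F.
Step 7: cheapest edge leaving the tree is D-G (14); add D.
MST edges: C-G, B-G, A-B, C-H, E-H, F-H, D-G; total weight 1+8+4+10+7+11+14 = 55.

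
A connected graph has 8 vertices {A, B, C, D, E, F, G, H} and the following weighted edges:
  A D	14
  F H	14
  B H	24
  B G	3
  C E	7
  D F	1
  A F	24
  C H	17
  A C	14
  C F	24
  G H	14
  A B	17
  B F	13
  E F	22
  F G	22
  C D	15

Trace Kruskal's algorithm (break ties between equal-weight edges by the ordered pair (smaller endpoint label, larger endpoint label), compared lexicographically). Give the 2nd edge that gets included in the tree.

B-G

Kruskal: consider edges lightest-first.
D F (1): add — endpoints in different components.
B G (3): add — endpoints in different components.
C E (7): add — endpoints in different components.
B F (13): add — endpoints in different components.
A C (14): add — endpoints in different components.
A D (14): add — endpoints in different components.
F H (14): add — endpoints in different components.
The 2nd edge added is B G.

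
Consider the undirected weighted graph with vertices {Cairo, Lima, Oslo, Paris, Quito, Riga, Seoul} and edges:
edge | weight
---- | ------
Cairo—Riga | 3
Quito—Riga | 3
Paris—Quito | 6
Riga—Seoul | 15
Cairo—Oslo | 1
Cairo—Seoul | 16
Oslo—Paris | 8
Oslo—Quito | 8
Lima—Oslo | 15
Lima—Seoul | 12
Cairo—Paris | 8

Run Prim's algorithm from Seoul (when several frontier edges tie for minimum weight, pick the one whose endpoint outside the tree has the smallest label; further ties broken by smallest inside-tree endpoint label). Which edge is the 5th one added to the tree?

Prim, starting at Seoul.
Step 1: frontier [Lima—Seoul 12, Riga—Seoul 15, Cairo—Seoul 16] → take Lima—Seoul (12); add Lima.
Step 2: frontier [Lima—Oslo 15, Riga—Seoul 15, Cairo—Seoul 16] → take Lima—Oslo (15); add Oslo.
Step 3: frontier [Cairo—Oslo 1, Oslo—Paris 8, Oslo—Quito 8, Riga—Seoul 15, Cairo—Seoul 16] → take Cairo—Oslo (1); add Cairo.
Step 4: frontier [Cairo—Riga 3, Cairo—Paris 8, Oslo—Paris 8, Oslo—Quito 8, Riga—Seoul 15] → take Cairo—Riga (3); add Riga.
Step 5: frontier [Cairo—Paris 8, Oslo—Paris 8, Oslo—Quito 8, Quito—Riga 3] → take Quito—Riga (3); add Quito.
Step 6: frontier [Cairo—Paris 8, Oslo—Paris 8, Paris—Quito 6] → take Paris—Quito (6); add Paris.
The 5th edge added is Quito—Riga.

Quito-Riga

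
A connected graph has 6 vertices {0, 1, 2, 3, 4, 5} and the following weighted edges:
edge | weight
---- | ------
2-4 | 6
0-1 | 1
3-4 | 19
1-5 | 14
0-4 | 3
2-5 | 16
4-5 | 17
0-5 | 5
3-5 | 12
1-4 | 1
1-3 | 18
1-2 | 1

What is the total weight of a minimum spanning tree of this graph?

Kruskal: consider edges lightest-first.
0-1 (1): add — endpoints in different components.
1-2 (1): add — endpoints in different components.
1-4 (1): add — endpoints in different components.
0-4 (3): skip — 0 and 4 already connected.
0-5 (5): add — endpoints in different components.
2-4 (6): skip — 2 and 4 already connected.
3-5 (12): add — endpoints in different components.
MST edges: 0-1, 1-2, 1-4, 0-5, 3-5; total weight 1+1+1+5+12 = 20.

20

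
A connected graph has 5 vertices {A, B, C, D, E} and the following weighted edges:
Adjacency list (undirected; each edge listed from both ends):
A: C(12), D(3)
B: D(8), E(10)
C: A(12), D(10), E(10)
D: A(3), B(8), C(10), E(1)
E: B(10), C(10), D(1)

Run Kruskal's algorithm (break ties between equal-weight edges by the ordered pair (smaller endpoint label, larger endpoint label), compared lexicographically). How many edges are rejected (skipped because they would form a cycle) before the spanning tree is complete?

Kruskal: consider edges lightest-first.
D—E (1): add. Components now {A} {B} {C} {D,E}
A—D (3): add. Components now {A,D,E} {B} {C}
B—D (8): add. Components now {A,B,D,E} {C}
B—E (10): skip — B and E already connected.
C—D (10): add. Components now {A,B,C,D,E}
Edges rejected before the tree was complete: 1.

1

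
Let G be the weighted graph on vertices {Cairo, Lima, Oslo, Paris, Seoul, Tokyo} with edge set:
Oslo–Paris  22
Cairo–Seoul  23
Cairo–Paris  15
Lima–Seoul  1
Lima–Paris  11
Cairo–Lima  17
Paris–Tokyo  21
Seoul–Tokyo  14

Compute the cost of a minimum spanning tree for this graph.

Grow the tree from Oslo using Prim:
Step 1: frontier [Oslo–Paris 22] → take Oslo–Paris (22); add Paris.
Step 2: frontier [Lima–Paris 11, Cairo–Paris 15, Paris–Tokyo 21] → take Lima–Paris (11); add Lima.
Step 3: frontier [Lima–Seoul 1, Cairo–Lima 17, Cairo–Paris 15, Paris–Tokyo 21] → take Lima–Seoul (1); add Seoul.
Step 4: frontier [Cairo–Lima 17, Cairo–Paris 15, Paris–Tokyo 21, Seoul–Tokyo 14, Cairo–Seoul 23] → take Seoul–Tokyo (14); add Tokyo.
Step 5: frontier [Cairo–Lima 17, Cairo–Paris 15, Cairo–Seoul 23] → take Cairo–Paris (15); add Cairo.
MST edges: Oslo–Paris, Lima–Paris, Lima–Seoul, Seoul–Tokyo, Cairo–Paris; total weight 22+11+1+14+15 = 63.

63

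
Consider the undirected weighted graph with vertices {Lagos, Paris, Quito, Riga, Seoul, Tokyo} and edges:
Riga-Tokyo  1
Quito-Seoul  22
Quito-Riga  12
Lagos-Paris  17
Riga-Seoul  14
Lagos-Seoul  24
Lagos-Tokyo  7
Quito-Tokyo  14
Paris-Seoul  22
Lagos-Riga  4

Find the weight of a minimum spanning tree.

Prim's algorithm from Paris:
Step 1: cheapest edge leaving the tree is Lagos-Paris (17); add Lagos.
Step 2: cheapest edge leaving the tree is Lagos-Riga (4); add Riga.
Step 3: cheapest edge leaving the tree is Riga-Tokyo (1); add Tokyo.
Step 4: cheapest edge leaving the tree is Quito-Riga (12); add Quito.
Step 5: cheapest edge leaving the tree is Riga-Seoul (14); add Seoul.
MST edges: Lagos-Paris, Lagos-Riga, Riga-Tokyo, Quito-Riga, Riga-Seoul; total weight 17+4+1+12+14 = 48.

48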